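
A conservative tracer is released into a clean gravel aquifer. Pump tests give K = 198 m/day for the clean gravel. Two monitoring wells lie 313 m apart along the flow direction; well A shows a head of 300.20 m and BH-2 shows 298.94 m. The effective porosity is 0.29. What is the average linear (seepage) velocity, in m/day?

Hydraulic gradient i = (300.20 − 298.94) / 313 = 1.26 / 313 = 0.004026.
Darcy flux q = K · i = 198.0 × 0.004026 = 0.7971 m/day.
Seepage velocity v = q / n_e = 0.7971 / 0.29 = 2.748 m/day.

2.75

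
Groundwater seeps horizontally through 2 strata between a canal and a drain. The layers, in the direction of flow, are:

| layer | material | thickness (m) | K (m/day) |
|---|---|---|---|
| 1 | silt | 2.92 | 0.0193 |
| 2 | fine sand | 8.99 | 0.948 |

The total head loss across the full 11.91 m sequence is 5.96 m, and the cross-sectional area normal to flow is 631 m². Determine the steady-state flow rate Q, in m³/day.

23.4

Flow is perpendicular to layering, so the layers act in series and the equivalent K is the thickness-weighted harmonic mean.
Total thickness L = 2.92 + 8.99 = 11.91 m.
Σ(b_i/K_i) = 2.92/0.0193 + 8.99/0.948 = 160.8 d.
K_eq = L / Σ(b_i/K_i) = 11.91 / 160.8 = 0.07408 m/day.
Q = K_eq · A · (Δh/L) = 0.07408 × 631 × (5.96/11.91) = 23.39 m³/day.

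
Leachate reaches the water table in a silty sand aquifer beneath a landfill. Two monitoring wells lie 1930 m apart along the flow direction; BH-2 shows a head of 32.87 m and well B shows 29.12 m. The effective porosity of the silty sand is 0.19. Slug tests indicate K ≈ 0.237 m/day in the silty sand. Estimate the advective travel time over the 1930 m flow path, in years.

Hydraulic gradient i = (32.87 − 29.12) / 1930 = 3.75 / 1930 = 0.001943.
Darcy flux q = K · i = 0.2370 × 0.001943 = 0.0004605 m/day.
Seepage velocity v = q / n_e = 0.0004605 / 0.19 = 0.002424 m/day.
Travel time t = L / v = 1930 / 0.002424 = 7.963e+05 days = 2180 years.

2180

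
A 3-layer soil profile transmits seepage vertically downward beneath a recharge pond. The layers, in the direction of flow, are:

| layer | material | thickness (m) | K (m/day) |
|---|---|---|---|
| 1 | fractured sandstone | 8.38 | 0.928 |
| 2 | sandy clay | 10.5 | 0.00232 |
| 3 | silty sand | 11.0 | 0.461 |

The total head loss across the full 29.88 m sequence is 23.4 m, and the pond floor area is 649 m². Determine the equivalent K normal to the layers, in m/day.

0.00655

Flow is perpendicular to layering, so the layers act in series and the equivalent K is the thickness-weighted harmonic mean.
Total thickness L = 8.38 + 10.5 + 11.0 = 29.88 m.
Σ(b_i/K_i) = 8.38/0.928 + 10.5/0.00232 + 11.0/0.461 = 4559 d.
K_eq = L / Σ(b_i/K_i) = 29.88 / 4559 = 0.006554 m/day.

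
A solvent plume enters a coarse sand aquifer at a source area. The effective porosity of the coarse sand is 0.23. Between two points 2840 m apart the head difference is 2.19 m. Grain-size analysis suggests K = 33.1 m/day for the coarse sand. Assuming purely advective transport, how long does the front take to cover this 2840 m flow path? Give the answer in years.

Hydraulic gradient i = Δh / L = 2.19 / 2840 = 0.0007711.
Darcy flux q = K · i = 33.10 × 0.0007711 = 0.02552 m/day.
Seepage velocity v = q / n_e = 0.02552 / 0.23 = 0.1110 m/day.
Travel time t = L / v = 2840 / 0.1110 = 25591 days = 70.07 years.

70.1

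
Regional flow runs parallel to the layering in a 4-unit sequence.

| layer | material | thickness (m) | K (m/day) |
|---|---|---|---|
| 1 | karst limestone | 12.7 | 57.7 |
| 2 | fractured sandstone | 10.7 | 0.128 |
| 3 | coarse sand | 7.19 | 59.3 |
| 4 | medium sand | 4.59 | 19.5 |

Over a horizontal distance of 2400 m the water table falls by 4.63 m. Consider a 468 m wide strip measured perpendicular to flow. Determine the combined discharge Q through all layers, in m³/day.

1130

Flow is parallel to layering, so each bed carries its own Darcy discharge and the transmissivities add.
Σ(K_i·b_i) = 57.7×12.7 + 0.128×10.7 + 59.3×7.19 + 19.5×4.59 = 1250 m²/day.
Hydraulic gradient i = Δh / L = 4.63 / 2400 = 0.001929.
Q = Σ(K_i·b_i) · W · i = 1250 × 468 × 0.001929 = 1129 m³/day.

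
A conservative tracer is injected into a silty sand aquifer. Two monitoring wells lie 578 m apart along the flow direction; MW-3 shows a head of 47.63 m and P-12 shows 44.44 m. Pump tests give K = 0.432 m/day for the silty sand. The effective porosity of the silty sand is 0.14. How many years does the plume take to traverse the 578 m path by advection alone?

92.9

Hydraulic gradient i = (47.63 − 44.44) / 578 = 3.19 / 578 = 0.005519.
Darcy flux q = K · i = 0.4320 × 0.005519 = 0.002384 m/day.
Seepage velocity v = q / n_e = 0.002384 / 0.14 = 0.01703 m/day.
Travel time t = L / v = 578 / 0.01703 = 33940 days = 92.92 years.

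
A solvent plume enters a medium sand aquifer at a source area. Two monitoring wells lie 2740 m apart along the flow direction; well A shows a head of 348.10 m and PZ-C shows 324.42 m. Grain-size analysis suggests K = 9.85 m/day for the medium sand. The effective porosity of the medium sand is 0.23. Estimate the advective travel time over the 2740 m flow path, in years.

Hydraulic gradient i = (348.10 − 324.42) / 2740 = 23.68 / 2740 = 0.008642.
Darcy flux q = K · i = 9.850 × 0.008642 = 0.08513 m/day.
Seepage velocity v = q / n_e = 0.08513 / 0.23 = 0.3701 m/day.
Travel time t = L / v = 2740 / 0.3701 = 7403 days = 20.27 years.

20.3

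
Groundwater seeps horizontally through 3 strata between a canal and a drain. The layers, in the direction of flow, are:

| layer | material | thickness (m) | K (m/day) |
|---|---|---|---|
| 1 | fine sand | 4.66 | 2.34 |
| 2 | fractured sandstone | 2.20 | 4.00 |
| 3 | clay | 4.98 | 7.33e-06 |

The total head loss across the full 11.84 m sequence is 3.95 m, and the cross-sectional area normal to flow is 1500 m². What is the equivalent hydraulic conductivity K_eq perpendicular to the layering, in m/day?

1.74e-05

Flow is perpendicular to layering, so the layers act in series and the equivalent K is the thickness-weighted harmonic mean.
Total thickness L = 4.66 + 2.20 + 4.98 = 11.84 m.
Σ(b_i/K_i) = 4.66/2.34 + 2.20/4.00 + 4.98/7.33e-06 = 6.794e+05 d.
K_eq = L / Σ(b_i/K_i) = 11.84 / 6.794e+05 = 1.743e-05 m/day.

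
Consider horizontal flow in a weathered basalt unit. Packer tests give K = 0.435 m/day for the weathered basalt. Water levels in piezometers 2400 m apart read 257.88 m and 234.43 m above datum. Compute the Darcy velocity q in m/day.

Hydraulic gradient i = (257.88 − 234.43) / 2400 = 23.45 / 2400 = 0.009771.
Specific discharge q = K · i = 0.4350 × 0.009771 = 0.004250 m/day.

0.00425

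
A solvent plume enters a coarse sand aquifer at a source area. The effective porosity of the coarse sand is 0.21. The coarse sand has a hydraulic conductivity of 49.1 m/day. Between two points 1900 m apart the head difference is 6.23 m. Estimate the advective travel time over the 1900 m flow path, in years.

6.79

Hydraulic gradient i = Δh / L = 6.23 / 1900 = 0.003279.
Darcy flux q = K · i = 49.10 × 0.003279 = 0.1610 m/day.
Seepage velocity v = q / n_e = 0.1610 / 0.21 = 0.7666 m/day.
Travel time t = L / v = 1900 / 0.7666 = 2478 days = 6.785 years.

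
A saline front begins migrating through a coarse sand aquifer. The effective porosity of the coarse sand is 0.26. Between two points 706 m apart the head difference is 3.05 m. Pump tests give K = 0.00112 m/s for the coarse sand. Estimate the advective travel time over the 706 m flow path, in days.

Convert K: 0.00112 m/s × 86400 = 96.77 m/day.
Hydraulic gradient i = Δh / L = 3.05 / 706 = 0.004320.
Darcy flux q = K · i = 96.77 × 0.004320 = 0.4180 m/day.
Seepage velocity v = q / n_e = 0.4180 / 0.26 = 1.608 m/day.
Travel time t = L / v = 706 / 1.608 = 439.1 days.

439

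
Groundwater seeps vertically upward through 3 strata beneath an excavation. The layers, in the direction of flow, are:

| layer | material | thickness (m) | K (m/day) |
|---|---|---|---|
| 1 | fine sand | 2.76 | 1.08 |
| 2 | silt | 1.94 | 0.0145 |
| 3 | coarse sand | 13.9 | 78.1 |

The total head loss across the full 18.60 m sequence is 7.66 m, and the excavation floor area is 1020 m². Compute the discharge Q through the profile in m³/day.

Flow is perpendicular to layering, so the layers act in series and the equivalent K is the thickness-weighted harmonic mean.
Total thickness L = 2.76 + 1.94 + 13.9 = 18.60 m.
Σ(b_i/K_i) = 2.76/1.08 + 1.94/0.0145 + 13.9/78.1 = 136.5 d.
K_eq = L / Σ(b_i/K_i) = 18.60 / 136.5 = 0.1362 m/day.
Q = K_eq · A · (Δh/L) = 0.1362 × 1020 × (7.66/18.60) = 57.23 m³/day.

57.2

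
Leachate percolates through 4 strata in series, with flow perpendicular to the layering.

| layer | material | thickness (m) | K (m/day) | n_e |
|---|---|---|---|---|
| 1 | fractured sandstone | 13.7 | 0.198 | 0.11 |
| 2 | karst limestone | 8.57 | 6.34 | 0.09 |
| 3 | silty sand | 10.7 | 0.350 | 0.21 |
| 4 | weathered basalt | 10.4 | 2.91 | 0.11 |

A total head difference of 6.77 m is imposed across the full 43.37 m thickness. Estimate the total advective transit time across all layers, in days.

87.7

With flow normal to the layers, continuity requires the same specific discharge q through every layer.
Σ(b_i/K_i) = 13.7/0.198 + 8.57/6.34 + 10.7/0.350 + 10.4/2.91 = 104.7 d.
q = Δh / Σ(b_i/K_i) = 6.77 / 104.7 = 0.06467 m/day.
In each layer the seepage velocity is v_i = q/n_i, so the layer transit time is t_i = b_i·n_i / q:
  layer 1 (fractured sandstone): t_1 = 13.7 × 0.11 / 0.06467 = 23.30 d
  layer 2 (karst limestone): t_2 = 8.57 × 0.09 / 0.06467 = 11.93 d
  layer 3 (silty sand): t_3 = 10.7 × 0.21 / 0.06467 = 34.75 d
  layer 4 (weathered basalt): t_4 = 10.4 × 0.11 / 0.06467 = 17.69 d
Total t = Σ t_i = 87.67 days.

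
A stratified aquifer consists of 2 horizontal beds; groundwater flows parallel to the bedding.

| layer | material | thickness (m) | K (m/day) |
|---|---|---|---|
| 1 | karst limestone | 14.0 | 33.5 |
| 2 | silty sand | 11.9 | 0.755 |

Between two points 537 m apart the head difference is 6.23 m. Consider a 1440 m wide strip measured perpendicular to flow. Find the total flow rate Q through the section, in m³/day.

7990

Flow is parallel to layering, so each bed carries its own Darcy discharge and the transmissivities add.
Σ(K_i·b_i) = 33.5×14.0 + 0.755×11.9 = 478.0 m²/day.
Hydraulic gradient i = Δh / L = 6.23 / 537 = 0.01160.
Q = Σ(K_i·b_i) · W · i = 478.0 × 1440 × 0.01160 = 7985 m³/day.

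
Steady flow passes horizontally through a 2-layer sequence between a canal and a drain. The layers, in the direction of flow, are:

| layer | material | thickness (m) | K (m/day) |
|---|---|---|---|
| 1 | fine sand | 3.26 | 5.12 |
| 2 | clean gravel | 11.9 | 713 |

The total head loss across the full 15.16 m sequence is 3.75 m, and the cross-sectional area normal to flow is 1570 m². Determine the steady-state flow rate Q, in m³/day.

9010

Flow is perpendicular to layering, so the layers act in series and the equivalent K is the thickness-weighted harmonic mean.
Total thickness L = 3.26 + 11.9 = 15.16 m.
Σ(b_i/K_i) = 3.26/5.12 + 11.9/713 = 0.6534 d.
K_eq = L / Σ(b_i/K_i) = 15.16 / 0.6534 = 23.20 m/day.
Q = K_eq · A · (Δh/L) = 23.20 × 1570 × (3.75/15.16) = 9010 m³/day.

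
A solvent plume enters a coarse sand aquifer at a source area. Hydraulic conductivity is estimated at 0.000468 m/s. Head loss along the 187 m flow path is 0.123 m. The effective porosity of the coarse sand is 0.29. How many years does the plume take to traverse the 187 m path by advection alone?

Convert K: 0.000468 m/s × 86400 = 40.44 m/day.
Hydraulic gradient i = Δh / L = 0.123 / 187 = 0.0006578.
Darcy flux q = K · i = 40.44 × 0.0006578 = 0.02660 m/day.
Seepage velocity v = q / n_e = 0.02660 / 0.29 = 0.09171 m/day.
Travel time t = L / v = 187 / 0.09171 = 2039 days = 5.582 years.

5.58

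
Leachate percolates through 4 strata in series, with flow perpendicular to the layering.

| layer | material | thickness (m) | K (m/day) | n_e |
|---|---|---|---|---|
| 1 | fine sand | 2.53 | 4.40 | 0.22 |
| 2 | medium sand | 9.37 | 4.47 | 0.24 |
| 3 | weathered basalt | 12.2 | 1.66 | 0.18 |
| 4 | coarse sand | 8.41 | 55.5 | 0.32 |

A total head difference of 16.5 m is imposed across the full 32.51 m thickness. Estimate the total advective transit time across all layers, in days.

With flow normal to the layers, continuity requires the same specific discharge q through every layer.
Σ(b_i/K_i) = 2.53/4.40 + 9.37/4.47 + 12.2/1.66 + 8.41/55.5 = 10.17 d.
q = Δh / Σ(b_i/K_i) = 16.5 / 10.17 = 1.622 m/day.
In each layer the seepage velocity is v_i = q/n_i, so the layer transit time is t_i = b_i·n_i / q:
  layer 1 (fine sand): t_1 = 2.53 × 0.22 / 1.622 = 0.3431 d
  layer 2 (medium sand): t_2 = 9.37 × 0.24 / 1.622 = 1.386 d
  layer 3 (weathered basalt): t_3 = 12.2 × 0.18 / 1.622 = 1.354 d
  layer 4 (coarse sand): t_4 = 8.41 × 0.32 / 1.622 = 1.659 d
Total t = Σ t_i = 4.742 days.

4.74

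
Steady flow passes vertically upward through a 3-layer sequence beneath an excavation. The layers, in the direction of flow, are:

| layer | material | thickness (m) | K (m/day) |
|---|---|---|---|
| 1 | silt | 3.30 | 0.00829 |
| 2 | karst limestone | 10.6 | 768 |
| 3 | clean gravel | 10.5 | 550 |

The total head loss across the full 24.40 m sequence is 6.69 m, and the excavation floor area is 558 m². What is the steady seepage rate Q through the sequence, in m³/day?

Flow is perpendicular to layering, so the layers act in series and the equivalent K is the thickness-weighted harmonic mean.
Total thickness L = 3.30 + 10.6 + 10.5 = 24.40 m.
Σ(b_i/K_i) = 3.30/0.00829 + 10.6/768 + 10.5/550 = 398.1 d.
K_eq = L / Σ(b_i/K_i) = 24.40 / 398.1 = 0.06129 m/day.
Q = K_eq · A · (Δh/L) = 0.06129 × 558 × (6.69/24.40) = 9.377 m³/day.

9.38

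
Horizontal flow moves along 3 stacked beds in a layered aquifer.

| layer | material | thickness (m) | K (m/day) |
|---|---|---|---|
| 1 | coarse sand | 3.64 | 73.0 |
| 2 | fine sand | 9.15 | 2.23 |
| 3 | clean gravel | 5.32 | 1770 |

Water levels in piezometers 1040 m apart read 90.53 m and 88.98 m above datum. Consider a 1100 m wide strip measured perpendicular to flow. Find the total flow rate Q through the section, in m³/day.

15900

Flow is parallel to layering, so each bed carries its own Darcy discharge and the transmissivities add.
Σ(K_i·b_i) = 73.0×3.64 + 2.23×9.15 + 1770×5.32 = 9703 m²/day.
Hydraulic gradient i = (90.53 − 88.98) / 1040 = 1.55 / 1040 = 0.001490.
Q = Σ(K_i·b_i) · W · i = 9703 × 1100 × 0.001490 = 15907 m³/day.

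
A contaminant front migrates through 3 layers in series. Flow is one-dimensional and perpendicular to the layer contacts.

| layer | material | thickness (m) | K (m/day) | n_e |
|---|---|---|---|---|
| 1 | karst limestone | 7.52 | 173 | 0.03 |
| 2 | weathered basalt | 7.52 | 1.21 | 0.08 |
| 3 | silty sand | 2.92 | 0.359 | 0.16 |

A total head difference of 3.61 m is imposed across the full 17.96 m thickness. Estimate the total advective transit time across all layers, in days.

5.16

With flow normal to the layers, continuity requires the same specific discharge q through every layer.
Σ(b_i/K_i) = 7.52/173 + 7.52/1.21 + 2.92/0.359 = 14.39 d.
q = Δh / Σ(b_i/K_i) = 3.61 / 14.39 = 0.2508 m/day.
In each layer the seepage velocity is v_i = q/n_i, so the layer transit time is t_i = b_i·n_i / q:
  layer 1 (karst limestone): t_1 = 7.52 × 0.03 / 0.2508 = 0.8994 d
  layer 2 (weathered basalt): t_2 = 7.52 × 0.08 / 0.2508 = 2.398 d
  layer 3 (silty sand): t_3 = 2.92 × 0.16 / 0.2508 = 1.863 d
Total t = Σ t_i = 5.160 days.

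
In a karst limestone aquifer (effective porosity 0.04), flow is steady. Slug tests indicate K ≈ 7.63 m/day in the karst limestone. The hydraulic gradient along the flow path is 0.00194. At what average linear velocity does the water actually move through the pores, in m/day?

0.370

Hydraulic gradient i = 0.00194.
Darcy flux q = K · i = 7.630 × 0.001940 = 0.01480 m/day.
Seepage velocity v = q / n_e = 0.01480 / 0.04 = 0.3701 m/day.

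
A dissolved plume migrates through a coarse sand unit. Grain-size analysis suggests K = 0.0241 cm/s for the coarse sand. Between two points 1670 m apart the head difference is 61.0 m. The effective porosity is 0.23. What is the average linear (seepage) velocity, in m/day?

3.31

Convert K: 0.0241 cm/s × 864 = 20.82 m/day.
Hydraulic gradient i = Δh / L = 61.0 / 1670 = 0.03653.
Darcy flux q = K · i = 20.82 × 0.03653 = 0.7606 m/day.
Seepage velocity v = q / n_e = 0.7606 / 0.23 = 3.307 m/day.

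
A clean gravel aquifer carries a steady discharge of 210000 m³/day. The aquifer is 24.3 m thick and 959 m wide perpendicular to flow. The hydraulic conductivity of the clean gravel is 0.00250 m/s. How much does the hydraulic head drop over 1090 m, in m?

45.5

Convert K: 0.00250 m/s × 86400 = 216.0 m/day.
Cross-sectional area A = 959 × 24.3 = 23304 m².
From Q = K·A·i, i = Q / (K·A) = 210000 / (216.0 × 23304) = 0.04172.
Head loss Δh = i · L = 0.04172 × 1090 = 45.47 m.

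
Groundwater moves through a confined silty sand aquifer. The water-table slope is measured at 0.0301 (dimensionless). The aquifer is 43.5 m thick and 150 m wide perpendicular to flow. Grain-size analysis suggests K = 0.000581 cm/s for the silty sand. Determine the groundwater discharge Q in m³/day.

Convert K: 0.000581 cm/s × 864 = 0.5020 m/day.
Cross-sectional area A = 150 × 43.5 = 6525 m².
Hydraulic gradient i = 0.0301.
Darcy's law: Q = K · A · i = 0.5020 × 6525 × 0.03010 = 98.59 m³/day.

98.6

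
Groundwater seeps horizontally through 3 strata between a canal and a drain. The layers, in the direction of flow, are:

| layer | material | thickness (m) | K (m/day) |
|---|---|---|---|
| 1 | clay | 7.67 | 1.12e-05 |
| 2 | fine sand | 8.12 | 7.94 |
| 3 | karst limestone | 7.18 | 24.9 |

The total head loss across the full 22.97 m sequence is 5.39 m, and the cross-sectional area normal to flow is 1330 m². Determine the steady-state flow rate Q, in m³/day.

Flow is perpendicular to layering, so the layers act in series and the equivalent K is the thickness-weighted harmonic mean.
Total thickness L = 7.67 + 8.12 + 7.18 = 22.97 m.
Σ(b_i/K_i) = 7.67/1.12e-05 + 8.12/7.94 + 7.18/24.9 = 6.848e+05 d.
K_eq = L / Σ(b_i/K_i) = 22.97 / 6.848e+05 = 3.354e-05 m/day.
Q = K_eq · A · (Δh/L) = 3.354e-05 × 1330 × (5.39/22.97) = 0.01047 m³/day.

0.0105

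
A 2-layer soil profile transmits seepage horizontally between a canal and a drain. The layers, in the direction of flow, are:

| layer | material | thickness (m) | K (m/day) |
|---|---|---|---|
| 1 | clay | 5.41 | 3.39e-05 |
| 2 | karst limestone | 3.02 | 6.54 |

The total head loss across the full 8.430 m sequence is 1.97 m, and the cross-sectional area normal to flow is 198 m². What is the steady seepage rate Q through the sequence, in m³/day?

0.00244

Flow is perpendicular to layering, so the layers act in series and the equivalent K is the thickness-weighted harmonic mean.
Total thickness L = 5.41 + 3.02 = 8.430 m.
Σ(b_i/K_i) = 5.41/3.39e-05 + 3.02/6.54 = 1.596e+05 d.
K_eq = L / Σ(b_i/K_i) = 8.430 / 1.596e+05 = 5.282e-05 m/day.
Q = K_eq · A · (Δh/L) = 5.282e-05 × 198 × (1.97/8.430) = 0.002444 m³/day.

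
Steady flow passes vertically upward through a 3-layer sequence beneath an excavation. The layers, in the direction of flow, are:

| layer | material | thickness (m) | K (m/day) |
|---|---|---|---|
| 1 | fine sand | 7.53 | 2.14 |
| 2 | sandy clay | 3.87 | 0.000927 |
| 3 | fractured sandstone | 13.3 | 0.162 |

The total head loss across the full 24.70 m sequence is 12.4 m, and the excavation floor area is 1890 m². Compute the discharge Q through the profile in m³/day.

5.50

Flow is perpendicular to layering, so the layers act in series and the equivalent K is the thickness-weighted harmonic mean.
Total thickness L = 7.53 + 3.87 + 13.3 = 24.70 m.
Σ(b_i/K_i) = 7.53/2.14 + 3.87/0.000927 + 13.3/0.162 = 4260 d.
K_eq = L / Σ(b_i/K_i) = 24.70 / 4260 = 0.005798 m/day.
Q = K_eq · A · (Δh/L) = 0.005798 × 1890 × (12.4/24.70) = 5.501 m³/day.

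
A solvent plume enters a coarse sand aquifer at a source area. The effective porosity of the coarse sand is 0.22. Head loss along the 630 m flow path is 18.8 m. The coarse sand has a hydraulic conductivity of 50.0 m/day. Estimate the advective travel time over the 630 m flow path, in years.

Hydraulic gradient i = Δh / L = 18.8 / 630 = 0.02984.
Darcy flux q = K · i = 50.00 × 0.02984 = 1.492 m/day.
Seepage velocity v = q / n_e = 1.492 / 0.22 = 6.782 m/day.
Travel time t = L / v = 630 / 6.782 = 92.89 days = 0.2543 years.

0.254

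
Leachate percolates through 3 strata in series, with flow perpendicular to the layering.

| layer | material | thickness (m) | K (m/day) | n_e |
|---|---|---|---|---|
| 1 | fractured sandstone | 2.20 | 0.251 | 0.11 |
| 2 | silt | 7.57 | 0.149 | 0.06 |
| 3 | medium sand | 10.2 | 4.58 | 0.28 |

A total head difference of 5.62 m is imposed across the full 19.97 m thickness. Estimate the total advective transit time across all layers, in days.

39.1

With flow normal to the layers, continuity requires the same specific discharge q through every layer.
Σ(b_i/K_i) = 2.20/0.251 + 7.57/0.149 + 10.2/4.58 = 61.80 d.
q = Δh / Σ(b_i/K_i) = 5.62 / 61.80 = 0.09094 m/day.
In each layer the seepage velocity is v_i = q/n_i, so the layer transit time is t_i = b_i·n_i / q:
  layer 1 (fractured sandstone): t_1 = 2.20 × 0.11 / 0.09094 = 2.661 d
  layer 2 (silt): t_2 = 7.57 × 0.06 / 0.09094 = 4.994 d
  layer 3 (medium sand): t_3 = 10.2 × 0.28 / 0.09094 = 31.40 d
Total t = Σ t_i = 39.06 days.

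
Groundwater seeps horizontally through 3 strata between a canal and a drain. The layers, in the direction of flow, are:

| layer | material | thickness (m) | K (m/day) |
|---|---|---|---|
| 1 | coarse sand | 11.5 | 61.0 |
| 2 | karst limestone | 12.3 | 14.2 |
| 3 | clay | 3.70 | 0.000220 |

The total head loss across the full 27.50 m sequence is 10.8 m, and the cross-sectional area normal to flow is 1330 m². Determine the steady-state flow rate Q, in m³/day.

Flow is perpendicular to layering, so the layers act in series and the equivalent K is the thickness-weighted harmonic mean.
Total thickness L = 11.5 + 12.3 + 3.70 = 27.50 m.
Σ(b_i/K_i) = 11.5/61.0 + 12.3/14.2 + 3.70/0.000220 = 16819 d.
K_eq = L / Σ(b_i/K_i) = 27.50 / 16819 = 0.001635 m/day.
Q = K_eq · A · (Δh/L) = 0.001635 × 1330 × (10.8/27.50) = 0.8540 m³/day.

0.854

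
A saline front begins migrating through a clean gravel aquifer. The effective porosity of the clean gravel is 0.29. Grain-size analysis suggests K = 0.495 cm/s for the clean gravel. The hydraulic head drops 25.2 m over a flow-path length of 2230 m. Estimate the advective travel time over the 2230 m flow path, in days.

Convert K: 0.495 cm/s × 864 = 427.7 m/day.
Hydraulic gradient i = Δh / L = 25.2 / 2230 = 0.01130.
Darcy flux q = K · i = 427.7 × 0.01130 = 4.833 m/day.
Seepage velocity v = q / n_e = 4.833 / 0.29 = 16.67 m/day.
Travel time t = L / v = 2230 / 16.67 = 133.8 days.

134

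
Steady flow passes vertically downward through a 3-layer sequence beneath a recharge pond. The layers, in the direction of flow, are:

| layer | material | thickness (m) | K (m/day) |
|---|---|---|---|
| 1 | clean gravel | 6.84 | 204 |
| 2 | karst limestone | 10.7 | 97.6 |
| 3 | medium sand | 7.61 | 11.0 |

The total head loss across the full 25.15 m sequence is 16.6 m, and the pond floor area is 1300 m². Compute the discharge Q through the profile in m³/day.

25800

Flow is perpendicular to layering, so the layers act in series and the equivalent K is the thickness-weighted harmonic mean.
Total thickness L = 6.84 + 10.7 + 7.61 = 25.15 m.
Σ(b_i/K_i) = 6.84/204 + 10.7/97.6 + 7.61/11.0 = 0.8350 d.
K_eq = L / Σ(b_i/K_i) = 25.15 / 0.8350 = 30.12 m/day.
Q = K_eq · A · (Δh/L) = 30.12 × 1300 × (16.6/25.15) = 25845 m³/day.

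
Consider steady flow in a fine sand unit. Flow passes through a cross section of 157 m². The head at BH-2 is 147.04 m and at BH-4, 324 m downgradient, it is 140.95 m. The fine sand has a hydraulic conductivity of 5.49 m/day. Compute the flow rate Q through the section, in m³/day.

16.2

Hydraulic gradient i = (147.04 − 140.95) / 324 = 6.09 / 324 = 0.01880.
Darcy's law: Q = K · A · i = 5.490 × 157.0 × 0.01880 = 16.20 m³/day.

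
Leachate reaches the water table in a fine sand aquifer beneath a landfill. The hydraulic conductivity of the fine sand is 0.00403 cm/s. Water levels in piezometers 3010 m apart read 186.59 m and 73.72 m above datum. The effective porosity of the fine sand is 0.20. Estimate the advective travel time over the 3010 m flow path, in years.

Convert K: 0.00403 cm/s × 864 = 3.482 m/day.
Hydraulic gradient i = (186.59 − 73.72) / 3010 = 112.87 / 3010 = 0.03750.
Darcy flux q = K · i = 3.482 × 0.03750 = 0.1306 m/day.
Seepage velocity v = q / n_e = 0.1306 / 0.20 = 0.6528 m/day.
Travel time t = L / v = 3010 / 0.6528 = 4611 days = 12.62 years.

12.6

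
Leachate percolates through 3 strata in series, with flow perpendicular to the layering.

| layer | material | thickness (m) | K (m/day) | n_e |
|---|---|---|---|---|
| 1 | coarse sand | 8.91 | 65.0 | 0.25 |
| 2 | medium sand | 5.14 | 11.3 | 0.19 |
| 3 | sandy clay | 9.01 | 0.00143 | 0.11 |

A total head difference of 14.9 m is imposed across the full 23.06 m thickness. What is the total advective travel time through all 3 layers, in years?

With flow normal to the layers, continuity requires the same specific discharge q through every layer.
Σ(b_i/K_i) = 8.91/65.0 + 5.14/11.3 + 9.01/0.00143 = 6301 d.
q = Δh / Σ(b_i/K_i) = 14.9 / 6301 = 0.002365 m/day.
In each layer the seepage velocity is v_i = q/n_i, so the layer transit time is t_i = b_i·n_i / q:
  layer 1 (coarse sand): t_1 = 8.91 × 0.25 / 0.002365 = 942.0 d
  layer 2 (medium sand): t_2 = 5.14 × 0.19 / 0.002365 = 413.0 d
  layer 3 (sandy clay): t_3 = 9.01 × 0.11 / 0.002365 = 419.1 d
Total t = Σ t_i = 1774 days = 4.857 years.

4.86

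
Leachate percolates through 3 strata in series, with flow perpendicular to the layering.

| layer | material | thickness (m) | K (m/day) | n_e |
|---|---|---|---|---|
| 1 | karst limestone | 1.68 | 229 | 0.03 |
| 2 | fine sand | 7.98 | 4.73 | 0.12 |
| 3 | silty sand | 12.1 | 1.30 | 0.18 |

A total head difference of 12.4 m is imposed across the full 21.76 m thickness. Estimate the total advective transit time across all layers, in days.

With flow normal to the layers, continuity requires the same specific discharge q through every layer.
Σ(b_i/K_i) = 1.68/229 + 7.98/4.73 + 12.1/1.30 = 11.00 d.
q = Δh / Σ(b_i/K_i) = 12.4 / 11.00 = 1.127 m/day.
In each layer the seepage velocity is v_i = q/n_i, so the layer transit time is t_i = b_i·n_i / q:
  layer 1 (karst limestone): t_1 = 1.68 × 0.03 / 1.127 = 0.04472 d
  layer 2 (fine sand): t_2 = 7.98 × 0.12 / 1.127 = 0.8496 d
  layer 3 (silty sand): t_3 = 12.1 × 0.18 / 1.127 = 1.932 d
Total t = Σ t_i = 2.827 days.

2.83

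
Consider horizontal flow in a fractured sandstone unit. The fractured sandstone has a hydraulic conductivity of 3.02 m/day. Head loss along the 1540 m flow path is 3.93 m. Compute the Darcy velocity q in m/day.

Hydraulic gradient i = Δh / L = 3.93 / 1540 = 0.002552.
Specific discharge q = K · i = 3.020 × 0.002552 = 0.007707 m/day.

0.00771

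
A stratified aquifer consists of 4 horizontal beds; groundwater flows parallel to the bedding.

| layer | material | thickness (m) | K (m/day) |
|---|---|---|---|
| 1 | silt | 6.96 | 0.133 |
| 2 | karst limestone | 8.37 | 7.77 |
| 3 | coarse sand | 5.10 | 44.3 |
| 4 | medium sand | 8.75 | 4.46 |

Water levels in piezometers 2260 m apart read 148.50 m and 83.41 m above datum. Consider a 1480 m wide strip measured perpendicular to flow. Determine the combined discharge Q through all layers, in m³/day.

Flow is parallel to layering, so each bed carries its own Darcy discharge and the transmissivities add.
Σ(K_i·b_i) = 0.133×6.96 + 7.77×8.37 + 44.3×5.10 + 4.46×8.75 = 330.9 m²/day.
Hydraulic gradient i = (148.50 − 83.41) / 2260 = 65.09 / 2260 = 0.02880.
Q = Σ(K_i·b_i) · W · i = 330.9 × 1480 × 0.02880 = 14105 m³/day.

14100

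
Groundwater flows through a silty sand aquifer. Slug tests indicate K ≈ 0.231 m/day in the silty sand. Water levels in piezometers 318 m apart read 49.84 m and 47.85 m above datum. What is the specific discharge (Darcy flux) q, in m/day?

0.00145

Hydraulic gradient i = (49.84 − 47.85) / 318 = 1.99 / 318 = 0.006258.
Specific discharge q = K · i = 0.2310 × 0.006258 = 0.001446 m/day.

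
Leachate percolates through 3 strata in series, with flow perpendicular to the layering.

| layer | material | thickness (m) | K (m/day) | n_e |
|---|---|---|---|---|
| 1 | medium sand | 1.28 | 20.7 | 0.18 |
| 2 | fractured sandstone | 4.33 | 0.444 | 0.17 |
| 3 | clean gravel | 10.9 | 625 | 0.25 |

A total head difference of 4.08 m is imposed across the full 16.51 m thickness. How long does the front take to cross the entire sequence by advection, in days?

8.90

With flow normal to the layers, continuity requires the same specific discharge q through every layer.
Σ(b_i/K_i) = 1.28/20.7 + 4.33/0.444 + 10.9/625 = 9.832 d.
q = Δh / Σ(b_i/K_i) = 4.08 / 9.832 = 0.4150 m/day.
In each layer the seepage velocity is v_i = q/n_i, so the layer transit time is t_i = b_i·n_i / q:
  layer 1 (medium sand): t_1 = 1.28 × 0.18 / 0.4150 = 0.5552 d
  layer 2 (fractured sandstone): t_2 = 4.33 × 0.17 / 0.4150 = 1.774 d
  layer 3 (clean gravel): t_3 = 10.9 × 0.25 / 0.4150 = 6.566 d
Total t = Σ t_i = 8.895 days.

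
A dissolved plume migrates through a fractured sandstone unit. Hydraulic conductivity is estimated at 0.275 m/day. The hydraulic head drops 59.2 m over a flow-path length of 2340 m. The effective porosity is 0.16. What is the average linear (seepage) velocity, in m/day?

0.0435

Hydraulic gradient i = Δh / L = 59.2 / 2340 = 0.02530.
Darcy flux q = K · i = 0.2750 × 0.02530 = 0.006957 m/day.
Seepage velocity v = q / n_e = 0.006957 / 0.16 = 0.04348 m/day.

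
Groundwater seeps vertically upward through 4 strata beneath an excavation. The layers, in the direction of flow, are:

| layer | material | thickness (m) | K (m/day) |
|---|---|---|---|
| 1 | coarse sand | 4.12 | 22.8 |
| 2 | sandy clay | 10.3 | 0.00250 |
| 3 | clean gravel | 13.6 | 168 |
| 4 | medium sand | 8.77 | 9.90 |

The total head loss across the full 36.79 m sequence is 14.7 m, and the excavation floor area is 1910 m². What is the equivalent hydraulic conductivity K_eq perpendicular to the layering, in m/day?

Flow is perpendicular to layering, so the layers act in series and the equivalent K is the thickness-weighted harmonic mean.
Total thickness L = 4.12 + 10.3 + 13.6 + 8.77 = 36.79 m.
Σ(b_i/K_i) = 4.12/22.8 + 10.3/0.00250 + 13.6/168 + 8.77/9.90 = 4121 d.
K_eq = L / Σ(b_i/K_i) = 36.79 / 4121 = 0.008927 m/day.

0.00893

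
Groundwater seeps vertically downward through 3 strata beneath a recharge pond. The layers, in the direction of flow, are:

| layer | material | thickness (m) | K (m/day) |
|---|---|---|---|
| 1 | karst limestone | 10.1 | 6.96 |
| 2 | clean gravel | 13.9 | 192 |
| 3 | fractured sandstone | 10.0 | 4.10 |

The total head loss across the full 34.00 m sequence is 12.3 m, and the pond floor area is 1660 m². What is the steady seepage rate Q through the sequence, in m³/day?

Flow is perpendicular to layering, so the layers act in series and the equivalent K is the thickness-weighted harmonic mean.
Total thickness L = 10.1 + 13.9 + 10.0 = 34.00 m.
Σ(b_i/K_i) = 10.1/6.96 + 13.9/192 + 10.0/4.10 = 3.963 d.
K_eq = L / Σ(b_i/K_i) = 34.00 / 3.963 = 8.580 m/day.
Q = K_eq · A · (Δh/L) = 8.580 × 1660 × (12.3/34.00) = 5153 m³/day.

5150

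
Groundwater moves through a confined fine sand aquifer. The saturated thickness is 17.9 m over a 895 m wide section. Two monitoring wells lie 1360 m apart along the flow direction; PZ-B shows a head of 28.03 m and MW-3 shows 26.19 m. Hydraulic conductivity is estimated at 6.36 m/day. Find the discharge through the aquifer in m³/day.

Cross-sectional area A = 895 × 17.9 = 16020 m².
Hydraulic gradient i = (28.03 − 26.19) / 1360 = 1.84 / 1360 = 0.001353.
Darcy's law: Q = K · A · i = 6.360 × 16020 × 0.001353 = 137.9 m³/day.

138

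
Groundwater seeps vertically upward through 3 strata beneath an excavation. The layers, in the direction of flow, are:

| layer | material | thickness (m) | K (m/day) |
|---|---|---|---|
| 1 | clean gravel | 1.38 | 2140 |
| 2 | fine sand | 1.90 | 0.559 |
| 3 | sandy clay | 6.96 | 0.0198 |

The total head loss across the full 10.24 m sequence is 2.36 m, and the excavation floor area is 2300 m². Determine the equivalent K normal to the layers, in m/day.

0.0289

Flow is perpendicular to layering, so the layers act in series and the equivalent K is the thickness-weighted harmonic mean.
Total thickness L = 1.38 + 1.90 + 6.96 = 10.24 m.
Σ(b_i/K_i) = 1.38/2140 + 1.90/0.559 + 6.96/0.0198 = 354.9 d.
K_eq = L / Σ(b_i/K_i) = 10.24 / 354.9 = 0.02885 m/day.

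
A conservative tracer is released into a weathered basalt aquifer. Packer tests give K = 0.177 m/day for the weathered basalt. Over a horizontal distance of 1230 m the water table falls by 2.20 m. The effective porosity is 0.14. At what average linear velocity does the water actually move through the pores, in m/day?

Hydraulic gradient i = Δh / L = 2.20 / 1230 = 0.001789.
Darcy flux q = K · i = 0.1770 × 0.001789 = 0.0003166 m/day.
Seepage velocity v = q / n_e = 0.0003166 / 0.14 = 0.002261 m/day.

0.00226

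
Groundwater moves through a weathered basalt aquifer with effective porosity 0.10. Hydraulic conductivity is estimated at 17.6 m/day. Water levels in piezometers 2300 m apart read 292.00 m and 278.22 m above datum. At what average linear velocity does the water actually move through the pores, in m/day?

1.05

Hydraulic gradient i = (292.00 − 278.22) / 2300 = 13.78 / 2300 = 0.005991.
Darcy flux q = K · i = 17.60 × 0.005991 = 0.1054 m/day.
Seepage velocity v = q / n_e = 0.1054 / 0.10 = 1.054 m/day.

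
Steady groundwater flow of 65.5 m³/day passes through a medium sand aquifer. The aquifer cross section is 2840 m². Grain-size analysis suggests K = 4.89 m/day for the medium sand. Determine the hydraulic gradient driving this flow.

From Q = K·A·i, i = Q / (K·A) = 65.5 / (4.890 × 2840) = 0.004716.

0.00472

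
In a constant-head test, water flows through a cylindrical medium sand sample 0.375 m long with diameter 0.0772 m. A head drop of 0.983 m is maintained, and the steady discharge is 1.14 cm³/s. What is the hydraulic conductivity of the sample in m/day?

Cross-sectional area A = π·(d/2)² = π × (0.0772/2)² = 0.004681 m².
Convert discharge: 1.14 cm³/s = 1.140e-06 m³/s.
Darcy's law rearranged: K = Q·L / (A·Δh) = 1.140e-06 × 0.375 / (0.004681 × 0.983) = 9.291e-05 m/s = 8.027 m/day.

8.03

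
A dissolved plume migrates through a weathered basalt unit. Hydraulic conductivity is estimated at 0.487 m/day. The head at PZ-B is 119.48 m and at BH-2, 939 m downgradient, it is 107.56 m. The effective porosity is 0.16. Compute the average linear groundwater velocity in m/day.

Hydraulic gradient i = (119.48 − 107.56) / 939 = 11.92 / 939 = 0.01269.
Darcy flux q = K · i = 0.4870 × 0.01269 = 0.006182 m/day.
Seepage velocity v = q / n_e = 0.006182 / 0.16 = 0.03864 m/day.

0.0386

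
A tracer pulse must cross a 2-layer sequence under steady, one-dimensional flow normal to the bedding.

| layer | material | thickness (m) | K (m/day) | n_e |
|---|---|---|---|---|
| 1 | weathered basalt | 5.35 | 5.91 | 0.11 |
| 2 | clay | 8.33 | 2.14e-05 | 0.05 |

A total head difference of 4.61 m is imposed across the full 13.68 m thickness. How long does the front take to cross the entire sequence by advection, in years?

232

With flow normal to the layers, continuity requires the same specific discharge q through every layer.
Σ(b_i/K_i) = 5.35/5.91 + 8.33/2.14e-05 = 3.893e+05 d.
q = Δh / Σ(b_i/K_i) = 4.61 / 3.893e+05 = 1.184e-05 m/day.
In each layer the seepage velocity is v_i = q/n_i, so the layer transit time is t_i = b_i·n_i / q:
  layer 1 (weathered basalt): t_1 = 5.35 × 0.11 / 1.184e-05 = 49691 d
  layer 2 (clay): t_2 = 8.33 × 0.05 / 1.184e-05 = 35168 d
Total t = Σ t_i = 84859 days = 232.3 years.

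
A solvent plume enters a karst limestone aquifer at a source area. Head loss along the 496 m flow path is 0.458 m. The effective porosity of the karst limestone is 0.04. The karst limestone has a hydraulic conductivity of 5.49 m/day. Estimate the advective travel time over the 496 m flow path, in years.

Hydraulic gradient i = Δh / L = 0.458 / 496 = 0.0009234.
Darcy flux q = K · i = 5.490 × 0.0009234 = 0.005069 m/day.
Seepage velocity v = q / n_e = 0.005069 / 0.04 = 0.1267 m/day.
Travel time t = L / v = 496 / 0.1267 = 3914 days = 10.72 years.

10.7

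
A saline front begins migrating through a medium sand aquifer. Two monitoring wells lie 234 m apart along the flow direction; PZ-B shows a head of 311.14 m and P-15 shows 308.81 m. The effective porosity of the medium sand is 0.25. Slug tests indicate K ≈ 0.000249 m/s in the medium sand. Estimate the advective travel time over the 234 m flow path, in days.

273

Convert K: 0.000249 m/s × 86400 = 21.51 m/day.
Hydraulic gradient i = (311.14 − 308.81) / 234 = 2.33 / 234 = 0.009957.
Darcy flux q = K · i = 21.51 × 0.009957 = 0.2142 m/day.
Seepage velocity v = q / n_e = 0.2142 / 0.25 = 0.8569 m/day.
Travel time t = L / v = 234 / 0.8569 = 273.1 days.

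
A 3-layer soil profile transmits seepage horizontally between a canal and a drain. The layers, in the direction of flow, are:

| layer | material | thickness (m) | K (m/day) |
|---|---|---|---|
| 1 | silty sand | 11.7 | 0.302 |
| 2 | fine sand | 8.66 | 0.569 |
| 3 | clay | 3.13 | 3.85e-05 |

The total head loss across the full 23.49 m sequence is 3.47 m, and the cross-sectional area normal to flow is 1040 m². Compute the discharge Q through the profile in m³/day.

0.0444

Flow is perpendicular to layering, so the layers act in series and the equivalent K is the thickness-weighted harmonic mean.
Total thickness L = 11.7 + 8.66 + 3.13 = 23.49 m.
Σ(b_i/K_i) = 11.7/0.302 + 8.66/0.569 + 3.13/3.85e-05 = 81353 d.
K_eq = L / Σ(b_i/K_i) = 23.49 / 81353 = 0.0002887 m/day.
Q = K_eq · A · (Δh/L) = 0.0002887 × 1040 × (3.47/23.49) = 0.04436 m³/day.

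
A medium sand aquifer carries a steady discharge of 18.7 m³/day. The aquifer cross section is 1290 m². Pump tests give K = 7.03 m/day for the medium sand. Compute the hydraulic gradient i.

0.00206

From Q = K·A·i, i = Q / (K·A) = 18.7 / (7.030 × 1290) = 0.002062.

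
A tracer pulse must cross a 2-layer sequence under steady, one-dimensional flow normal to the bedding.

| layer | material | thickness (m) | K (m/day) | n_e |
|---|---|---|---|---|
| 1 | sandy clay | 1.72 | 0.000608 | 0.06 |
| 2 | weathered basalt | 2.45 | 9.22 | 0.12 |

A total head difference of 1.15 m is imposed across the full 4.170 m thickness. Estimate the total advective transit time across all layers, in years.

With flow normal to the layers, continuity requires the same specific discharge q through every layer.
Σ(b_i/K_i) = 1.72/0.000608 + 2.45/9.22 = 2829 d.
q = Δh / Σ(b_i/K_i) = 1.15 / 2829 = 0.0004065 m/day.
In each layer the seepage velocity is v_i = q/n_i, so the layer transit time is t_i = b_i·n_i / q:
  layer 1 (sandy clay): t_1 = 1.72 × 0.06 / 0.0004065 = 253.9 d
  layer 2 (weathered basalt): t_2 = 2.45 × 0.12 / 0.0004065 = 723.3 d
Total t = Σ t_i = 977.2 days = 2.675 years.

2.68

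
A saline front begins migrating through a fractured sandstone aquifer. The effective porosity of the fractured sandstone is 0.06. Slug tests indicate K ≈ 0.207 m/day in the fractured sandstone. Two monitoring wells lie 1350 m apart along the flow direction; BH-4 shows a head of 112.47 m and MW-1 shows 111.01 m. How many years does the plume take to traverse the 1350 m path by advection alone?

991

Hydraulic gradient i = (112.47 − 111.01) / 1350 = 1.46 / 1350 = 0.001081.
Darcy flux q = K · i = 0.2070 × 0.001081 = 0.0002239 m/day.
Seepage velocity v = q / n_e = 0.0002239 / 0.06 = 0.003731 m/day.
Travel time t = L / v = 1350 / 0.003731 = 3.618e+05 days = 990.6 years.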